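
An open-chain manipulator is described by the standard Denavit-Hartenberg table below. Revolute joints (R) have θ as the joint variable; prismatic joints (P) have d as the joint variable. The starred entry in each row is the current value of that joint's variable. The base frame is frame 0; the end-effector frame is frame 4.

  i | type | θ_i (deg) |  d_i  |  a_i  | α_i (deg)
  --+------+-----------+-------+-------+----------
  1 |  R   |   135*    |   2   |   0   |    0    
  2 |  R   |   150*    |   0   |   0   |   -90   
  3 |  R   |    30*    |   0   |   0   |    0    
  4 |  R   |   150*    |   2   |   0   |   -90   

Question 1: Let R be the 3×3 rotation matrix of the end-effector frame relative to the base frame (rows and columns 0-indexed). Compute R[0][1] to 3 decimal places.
End-effector y-axis (col 1 of R) = (-0.9659,-0.2588,-0.0000)
R[0][1] = -0.9659

-0.966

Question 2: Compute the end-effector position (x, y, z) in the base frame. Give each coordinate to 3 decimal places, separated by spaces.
after link 1: o_1 = (0.0000, 0.0000, 2.0000)
after link 2: o_2 = (0.0000, 0.0000, 2.0000)
after link 3: o_3 = (0.0000, 0.0000, 2.0000)
after link 4: o_4 = (1.9319, 0.5176, 2.0000)

1.932 0.518 2.000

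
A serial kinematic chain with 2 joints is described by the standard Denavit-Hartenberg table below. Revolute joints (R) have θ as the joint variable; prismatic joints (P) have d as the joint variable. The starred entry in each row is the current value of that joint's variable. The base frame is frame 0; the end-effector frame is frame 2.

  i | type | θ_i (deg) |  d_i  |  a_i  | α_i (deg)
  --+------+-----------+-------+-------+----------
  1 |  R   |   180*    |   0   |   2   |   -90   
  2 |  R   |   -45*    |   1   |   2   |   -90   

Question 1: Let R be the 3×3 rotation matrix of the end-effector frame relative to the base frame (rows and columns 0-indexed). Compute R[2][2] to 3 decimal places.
End-effector z-axis (col 2 of R) = (-0.7071,-0.0000,-0.7071)
R[2][2] = -0.7071

-0.707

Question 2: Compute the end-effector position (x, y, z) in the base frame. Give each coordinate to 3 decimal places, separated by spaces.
after link 1: o_1 = (-2.0000, 0.0000, 0.0000)
after link 2: o_2 = (-3.4142, -1.0000, 1.4142)

-3.414 -1.000 1.414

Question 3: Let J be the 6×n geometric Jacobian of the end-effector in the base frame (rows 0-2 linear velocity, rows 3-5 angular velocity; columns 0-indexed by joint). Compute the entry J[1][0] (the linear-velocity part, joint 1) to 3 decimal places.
axis z_0 = ẑ; lever o_n−o_0 = (-3.4142,-1.0000,1.4142)
cross product → J_v[:, 0] = (1.0000,-3.4142,0.0000)
J_ω[:, 0] = z_0
entry J[1][0] = -3.4142

-3.414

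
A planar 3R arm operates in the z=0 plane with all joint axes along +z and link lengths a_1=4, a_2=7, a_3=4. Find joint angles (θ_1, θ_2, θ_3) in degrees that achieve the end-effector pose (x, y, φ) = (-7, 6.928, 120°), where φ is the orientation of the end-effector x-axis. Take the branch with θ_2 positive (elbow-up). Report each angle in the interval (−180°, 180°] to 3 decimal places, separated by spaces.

wrist centre = target − a_3·(cos φ, sin φ) = (-5.0000, 3.4639)
cos θ_2 = (36.9986−4²−7²)/(2·4·7) = -0.5000; θ_2 = 120.0017° (elbow-up)
β = atan2(3.4639,-5.0000) = 145.2866°; ψ = atan2(6.0621,0.4998) = 85.2866°
θ_1 = β − ψ = 60.0000°
θ_3 = φ − θ_1 − θ_2 = -60.0017° (wrapped to (-180°,180°])

60.000 120.002 -60.002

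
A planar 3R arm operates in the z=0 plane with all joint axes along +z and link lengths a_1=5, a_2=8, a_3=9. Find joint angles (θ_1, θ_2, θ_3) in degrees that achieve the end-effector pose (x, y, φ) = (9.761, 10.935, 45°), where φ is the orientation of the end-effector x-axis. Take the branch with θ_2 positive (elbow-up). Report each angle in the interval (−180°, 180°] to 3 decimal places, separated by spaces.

-43.239 134.997 -46.759

wrist centre = target − a_3·(cos φ, sin φ) = (3.3970, 4.5710)
cos θ_2 = (32.4343−5²−8²)/(2·5·8) = -0.7071; θ_2 = 134.9972° (elbow-up)
β = atan2(4.5710,3.3970) = 53.3815°; ψ = atan2(5.6571,-0.6566) = 96.6202°
θ_1 = β − ψ = -43.2386°
θ_3 = φ − θ_1 − θ_2 = -46.7585° (wrapped to (-180°,180°])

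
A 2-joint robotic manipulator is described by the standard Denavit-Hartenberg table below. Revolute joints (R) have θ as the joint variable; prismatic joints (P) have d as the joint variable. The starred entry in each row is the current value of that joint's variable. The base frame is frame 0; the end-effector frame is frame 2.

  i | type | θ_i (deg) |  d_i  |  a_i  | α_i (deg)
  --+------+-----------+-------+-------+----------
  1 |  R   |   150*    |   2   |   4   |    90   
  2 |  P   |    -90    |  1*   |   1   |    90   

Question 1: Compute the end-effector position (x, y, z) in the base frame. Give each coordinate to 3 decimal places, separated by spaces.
after link 1: o_1 = (-3.4641, 2.0000, 2.0000)
after link 2: o_2 = (-2.9641, 2.8660, 1.0000)

-2.964 2.866 1.000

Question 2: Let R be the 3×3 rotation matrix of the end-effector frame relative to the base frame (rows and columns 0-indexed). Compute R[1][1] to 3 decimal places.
0.866

End-effector y-axis (col 1 of R) = (0.5000,0.8660,0.0000)
R[1][1] = 0.8660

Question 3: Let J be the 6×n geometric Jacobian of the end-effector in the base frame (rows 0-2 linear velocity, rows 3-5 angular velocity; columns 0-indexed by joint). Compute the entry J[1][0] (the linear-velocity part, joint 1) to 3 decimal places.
axis z_0 = ẑ; lever o_n−o_0 = (-2.9641,2.8660,1.0000)
cross product → J_v[:, 0] = (-2.8660,-2.9641,0.0000)
J_ω[:, 0] = z_0
entry J[1][0] = -2.9641

-2.964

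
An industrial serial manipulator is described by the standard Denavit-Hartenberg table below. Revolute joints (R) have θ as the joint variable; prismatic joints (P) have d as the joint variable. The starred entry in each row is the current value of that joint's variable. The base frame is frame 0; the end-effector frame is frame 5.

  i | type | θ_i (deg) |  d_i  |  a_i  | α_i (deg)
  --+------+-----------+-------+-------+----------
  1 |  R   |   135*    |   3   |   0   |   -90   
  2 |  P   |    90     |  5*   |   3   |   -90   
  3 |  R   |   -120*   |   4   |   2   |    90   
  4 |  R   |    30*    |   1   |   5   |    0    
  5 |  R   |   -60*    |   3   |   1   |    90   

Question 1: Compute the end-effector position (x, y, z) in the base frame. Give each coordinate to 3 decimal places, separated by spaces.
after link 1: o_1 = (0.0000, 0.0000, 3.0000)
after link 2: o_2 = (-3.5355, -3.5355, 0.0000)
after link 3: o_3 = (-1.9319, -7.5887, 1.0000)
after link 4: o_4 = (-2.4622, -11.6546, 4.0311)
after link 5: o_5 = (-2.2854, -10.7707, 7.0622)

-2.285 -10.771 7.062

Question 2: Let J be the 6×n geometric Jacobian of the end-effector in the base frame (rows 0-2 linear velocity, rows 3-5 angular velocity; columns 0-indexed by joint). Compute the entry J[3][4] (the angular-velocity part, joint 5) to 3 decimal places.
0.354

axis z_4 = (0.3536,0.3536,0.8660); lever o_n−o_4 = (0.1768,0.8839,3.0311)
cross product → J_v[:, 4] = (0.3062,-0.9186,0.2500)
J_ω[:, 4] = z_4
entry J[3][4] = 0.3536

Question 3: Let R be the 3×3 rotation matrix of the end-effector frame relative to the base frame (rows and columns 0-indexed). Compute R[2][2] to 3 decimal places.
End-effector z-axis (col 2 of R) = (-0.3062,0.9186,-0.2500)
R[2][2] = -0.2500

-0.250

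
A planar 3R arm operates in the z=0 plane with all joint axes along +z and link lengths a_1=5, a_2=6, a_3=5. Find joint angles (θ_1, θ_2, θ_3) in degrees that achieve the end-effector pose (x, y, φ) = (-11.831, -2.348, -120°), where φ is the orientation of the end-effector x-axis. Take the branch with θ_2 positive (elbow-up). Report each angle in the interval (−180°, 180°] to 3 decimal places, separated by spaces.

135.001 60.004 44.995

wrist centre = target − a_3·(cos φ, sin φ) = (-9.3310, 1.9821)
cos θ_2 = (90.9964−5²−6²)/(2·5·6) = 0.4999; θ_2 = 60.0040° (elbow-up)
β = atan2(1.9821,-9.3310) = 168.0073°; ψ = atan2(5.1964,7.9996) = 33.0067°
θ_1 = β − ψ = 135.0006°
θ_3 = φ − θ_1 − θ_2 = 44.9955° (wrapped to (-180°,180°])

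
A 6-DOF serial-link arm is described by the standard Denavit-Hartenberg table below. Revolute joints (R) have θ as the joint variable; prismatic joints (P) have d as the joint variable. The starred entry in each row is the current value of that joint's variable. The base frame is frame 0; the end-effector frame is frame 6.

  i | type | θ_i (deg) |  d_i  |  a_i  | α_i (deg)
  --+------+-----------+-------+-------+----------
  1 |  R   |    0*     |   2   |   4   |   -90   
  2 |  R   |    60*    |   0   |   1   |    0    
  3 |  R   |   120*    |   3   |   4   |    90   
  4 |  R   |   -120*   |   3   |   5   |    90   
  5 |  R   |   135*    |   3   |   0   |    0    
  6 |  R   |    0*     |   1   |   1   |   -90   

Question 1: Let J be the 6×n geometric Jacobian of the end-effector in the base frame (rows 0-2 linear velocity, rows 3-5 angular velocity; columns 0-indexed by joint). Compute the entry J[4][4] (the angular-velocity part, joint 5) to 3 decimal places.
axis z_4 = (0.8660,0.5000,0.0000); lever o_n−o_4 = (3.1105,2.6124,-0.7071)
cross product → J_v[:, 4] = (-0.3536,0.6124,0.7071)
J_ω[:, 4] = z_4
entry J[4][4] = 0.5000

0.500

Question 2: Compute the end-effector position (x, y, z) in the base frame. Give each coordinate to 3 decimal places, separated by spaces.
after link 1: o_1 = (4.0000, 0.0000, 2.0000)
after link 2: o_2 = (4.5000, 0.0000, 1.1340)
after link 3: o_3 = (0.5000, 3.0000, 1.1340)
after link 4: o_4 = (3.0000, -1.3301, -1.8660)
after link 5: o_5 = (5.5981, 0.1699, -1.8660)
after link 6: o_6 = (6.1105, 1.2822, -2.5731)

6.111 1.282 -2.573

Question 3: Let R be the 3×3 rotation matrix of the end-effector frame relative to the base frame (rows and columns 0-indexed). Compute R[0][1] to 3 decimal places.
-0.866

End-effector y-axis (col 1 of R) = (-0.8660,-0.5000,-0.0000)
R[0][1] = -0.8660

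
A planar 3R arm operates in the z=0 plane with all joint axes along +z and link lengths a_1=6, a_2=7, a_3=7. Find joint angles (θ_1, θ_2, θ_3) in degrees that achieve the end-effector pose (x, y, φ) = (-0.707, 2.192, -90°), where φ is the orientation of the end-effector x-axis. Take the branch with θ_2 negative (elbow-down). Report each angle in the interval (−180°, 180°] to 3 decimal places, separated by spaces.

wrist centre = target − a_3·(cos φ, sin φ) = (-0.7070, 9.1920)
cos θ_2 = (84.9927−6²−7²)/(2·6·7) = -0.0001; θ_2 = -90.0050° (elbow-down)
β = atan2(9.1920,-0.7070) = 94.3982°; ψ = atan2(-7.0000,5.9994) = -49.4016°
θ_1 = β − ψ = 143.7998°
θ_3 = φ − θ_1 − θ_2 = -143.7948° (wrapped to (-180°,180°])

143.800 -90.005 -143.795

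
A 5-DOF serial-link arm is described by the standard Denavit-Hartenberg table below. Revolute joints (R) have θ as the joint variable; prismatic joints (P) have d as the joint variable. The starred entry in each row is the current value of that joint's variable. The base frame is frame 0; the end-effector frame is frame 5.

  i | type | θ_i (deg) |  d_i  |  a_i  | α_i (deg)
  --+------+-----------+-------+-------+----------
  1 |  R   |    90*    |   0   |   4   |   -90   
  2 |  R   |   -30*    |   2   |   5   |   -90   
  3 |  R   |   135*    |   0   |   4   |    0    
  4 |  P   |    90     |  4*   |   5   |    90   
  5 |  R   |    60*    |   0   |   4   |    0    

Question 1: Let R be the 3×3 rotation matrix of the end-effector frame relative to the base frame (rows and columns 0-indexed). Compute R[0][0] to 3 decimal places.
-0.354

End-effector x-axis (col 0 of R) = (-0.3536,0.1268,-0.9268)
R[0][0] = -0.3536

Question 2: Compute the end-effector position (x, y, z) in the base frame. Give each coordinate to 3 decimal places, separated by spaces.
after link 1: o_1 = (0.0000, 4.0000, 0.0000)
after link 2: o_2 = (-2.0000, 8.3301, 2.5000)
after link 3: o_3 = (0.8284, 5.8806, 1.0858)
after link 4: o_4 = (-2.7071, 4.8188, -4.1461)
after link 5: o_5 = (-4.1213, 5.3261, -7.8532)

-4.121 5.326 -7.853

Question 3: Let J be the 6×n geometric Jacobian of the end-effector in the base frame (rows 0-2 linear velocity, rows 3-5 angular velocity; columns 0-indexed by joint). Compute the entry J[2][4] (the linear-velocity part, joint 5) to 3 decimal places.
-0.507

axis z_4 = (0.7071,-0.6124,-0.3536); lever o_n−o_4 = (-1.4142,0.5073,-3.7071)
cross product → J_v[:, 4] = (2.4495,3.1213,-0.5073)
J_ω[:, 4] = z_4
entry J[2][4] = -0.5073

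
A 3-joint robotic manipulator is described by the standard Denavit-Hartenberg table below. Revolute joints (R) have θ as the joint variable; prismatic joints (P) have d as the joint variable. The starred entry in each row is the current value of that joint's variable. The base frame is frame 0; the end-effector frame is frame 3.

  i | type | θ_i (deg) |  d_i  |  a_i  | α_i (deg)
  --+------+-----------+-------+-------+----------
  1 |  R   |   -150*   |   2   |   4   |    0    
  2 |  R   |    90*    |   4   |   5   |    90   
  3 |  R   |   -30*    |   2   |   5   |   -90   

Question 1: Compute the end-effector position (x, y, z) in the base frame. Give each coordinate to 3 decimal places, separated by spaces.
-0.531 -11.080 3.500

after link 1: o_1 = (-3.4641, -2.0000, 2.0000)
after link 2: o_2 = (-0.9641, -6.3301, 6.0000)
after link 3: o_3 = (-0.5311, -11.0801, 3.5000)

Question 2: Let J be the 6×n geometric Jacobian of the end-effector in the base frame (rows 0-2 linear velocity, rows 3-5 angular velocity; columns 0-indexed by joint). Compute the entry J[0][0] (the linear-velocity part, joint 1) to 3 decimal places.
axis z_0 = ẑ; lever o_n−o_0 = (-0.5311,-11.0801,3.5000)
cross product → J_v[:, 0] = (11.0801,-0.5311,0.0000)
J_ω[:, 0] = z_0
entry J[0][0] = 11.0801

11.080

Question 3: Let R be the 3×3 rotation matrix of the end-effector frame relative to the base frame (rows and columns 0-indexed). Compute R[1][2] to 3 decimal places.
End-effector z-axis (col 2 of R) = (0.2500,-0.4330,0.8660)
R[1][2] = -0.4330

-0.433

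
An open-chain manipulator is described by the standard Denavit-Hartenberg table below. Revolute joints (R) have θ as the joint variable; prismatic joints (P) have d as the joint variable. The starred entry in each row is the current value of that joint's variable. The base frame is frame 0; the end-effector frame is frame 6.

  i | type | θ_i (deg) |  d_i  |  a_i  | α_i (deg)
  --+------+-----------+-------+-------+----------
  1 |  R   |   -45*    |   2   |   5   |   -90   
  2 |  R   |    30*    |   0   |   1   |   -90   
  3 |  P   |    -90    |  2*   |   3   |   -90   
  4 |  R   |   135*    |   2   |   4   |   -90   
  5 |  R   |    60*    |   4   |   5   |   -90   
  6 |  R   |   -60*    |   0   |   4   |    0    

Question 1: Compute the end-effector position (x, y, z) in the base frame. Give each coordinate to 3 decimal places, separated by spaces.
after link 1: o_1 = (3.5355, -3.5355, 2.0000)
after link 2: o_2 = (4.1479, -4.1479, 1.5000)
after link 3: o_3 = (5.5621, -1.3195, -0.2321)
after link 4: o_4 = (5.7869, -5.5442, 1.2174)
after link 5: o_5 = (-0.4898, -5.7676, 2.4639)
after link 6: o_6 = (-4.3985, -6.3229, 1.8210)

-4.399 -6.323 1.821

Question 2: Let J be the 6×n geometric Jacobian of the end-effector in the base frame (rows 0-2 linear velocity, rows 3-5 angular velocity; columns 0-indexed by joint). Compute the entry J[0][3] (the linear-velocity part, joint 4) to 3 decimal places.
axis z_3 = (0.6124,-0.6124,-0.5000); lever o_n−o_3 = (-9.9606,-5.0035,2.0531)
cross product → J_v[:, 3] = (-3.7590,3.7231,-9.1636)
J_ω[:, 3] = z_3
entry J[0][3] = -3.7590

-3.759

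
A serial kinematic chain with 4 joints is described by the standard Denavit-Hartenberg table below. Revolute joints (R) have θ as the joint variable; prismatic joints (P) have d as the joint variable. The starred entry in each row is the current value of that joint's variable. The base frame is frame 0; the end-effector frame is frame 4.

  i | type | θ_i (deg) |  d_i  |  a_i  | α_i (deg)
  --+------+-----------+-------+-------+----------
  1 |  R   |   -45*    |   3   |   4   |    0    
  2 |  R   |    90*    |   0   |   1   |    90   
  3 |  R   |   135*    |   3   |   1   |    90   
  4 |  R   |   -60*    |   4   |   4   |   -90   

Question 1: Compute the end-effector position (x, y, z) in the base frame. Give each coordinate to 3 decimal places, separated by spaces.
3.707 -1.293 7.950

after link 1: o_1 = (2.8284, -2.8284, 3.0000)
after link 2: o_2 = (3.5355, -2.1213, 3.0000)
after link 3: o_3 = (5.1569, -4.7426, 3.7071)
after link 4: o_4 = (3.7074, -1.2932, 7.9497)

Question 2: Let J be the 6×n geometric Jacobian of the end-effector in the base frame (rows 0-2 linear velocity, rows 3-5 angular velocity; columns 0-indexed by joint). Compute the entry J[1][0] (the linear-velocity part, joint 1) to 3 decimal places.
3.707

axis z_0 = ẑ; lever o_n−o_0 = (3.7074,-1.2932,7.9497)
cross product → J_v[:, 0] = (1.2932,3.7074,-0.0000)
J_ω[:, 0] = z_0
entry J[1][0] = 3.7074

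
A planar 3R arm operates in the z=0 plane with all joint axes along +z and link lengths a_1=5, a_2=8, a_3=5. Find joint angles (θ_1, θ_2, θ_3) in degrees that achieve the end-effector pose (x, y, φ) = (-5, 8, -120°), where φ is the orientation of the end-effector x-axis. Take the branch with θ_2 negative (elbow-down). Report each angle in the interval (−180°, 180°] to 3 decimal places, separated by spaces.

wrist centre = target − a_3·(cos φ, sin φ) = (-2.5000, 12.3301)
cos θ_2 = (158.2820−5²−8²)/(2·5·8) = 0.8660; θ_2 = -30.0000° (elbow-down)
β = atan2(12.3301,-2.5000) = 101.4617°; ψ = atan2(-4.0000,11.9282) = -18.5383°
θ_1 = β − ψ = 120.0000°
θ_3 = φ − θ_1 − θ_2 = 150.0000° (wrapped to (-180°,180°])

120.000 -30.000 150.000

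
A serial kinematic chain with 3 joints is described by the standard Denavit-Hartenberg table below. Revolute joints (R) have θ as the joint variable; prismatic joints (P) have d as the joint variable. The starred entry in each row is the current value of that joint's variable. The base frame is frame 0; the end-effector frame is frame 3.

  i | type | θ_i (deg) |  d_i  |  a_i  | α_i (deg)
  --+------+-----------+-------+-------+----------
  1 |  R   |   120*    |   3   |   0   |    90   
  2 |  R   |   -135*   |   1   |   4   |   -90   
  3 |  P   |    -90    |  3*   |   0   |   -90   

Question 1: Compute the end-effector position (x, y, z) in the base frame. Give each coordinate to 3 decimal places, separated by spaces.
1.220 -0.112 -1.950

after link 1: o_1 = (0.0000, 0.0000, 3.0000)
after link 2: o_2 = (2.2802, -1.9495, 0.1716)
after link 3: o_3 = (1.2196, -0.1124, -1.9497)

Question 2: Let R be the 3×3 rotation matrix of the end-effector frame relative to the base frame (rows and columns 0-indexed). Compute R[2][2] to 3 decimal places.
End-effector z-axis (col 2 of R) = (0.3536,-0.6124,-0.7071)
R[2][2] = -0.7071

-0.707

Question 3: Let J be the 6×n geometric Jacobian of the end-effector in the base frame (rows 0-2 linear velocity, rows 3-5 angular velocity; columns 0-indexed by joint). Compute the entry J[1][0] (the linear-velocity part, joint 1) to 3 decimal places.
1.220

axis z_0 = ẑ; lever o_n−o_0 = (1.2196,-0.1124,-1.9497)
cross product → J_v[:, 0] = (0.1124,1.2196,-0.0000)
J_ω[:, 0] = z_0
entry J[1][0] = 1.2196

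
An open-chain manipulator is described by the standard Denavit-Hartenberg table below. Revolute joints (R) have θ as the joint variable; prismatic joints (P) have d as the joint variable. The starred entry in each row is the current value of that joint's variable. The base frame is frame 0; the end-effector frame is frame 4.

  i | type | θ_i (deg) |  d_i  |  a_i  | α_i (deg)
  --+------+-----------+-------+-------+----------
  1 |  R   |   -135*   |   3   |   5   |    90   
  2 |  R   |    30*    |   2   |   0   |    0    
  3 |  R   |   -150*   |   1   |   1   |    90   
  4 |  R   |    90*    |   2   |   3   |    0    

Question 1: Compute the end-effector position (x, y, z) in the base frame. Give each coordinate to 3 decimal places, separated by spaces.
-6.200 2.285 3.134

after link 1: o_1 = (-3.5355, -3.5355, 3.0000)
after link 2: o_2 = (-4.9497, -2.1213, 3.0000)
after link 3: o_3 = (-5.3033, -1.0607, 2.1340)
after link 4: o_4 = (-6.1999, 2.2854, 3.1340)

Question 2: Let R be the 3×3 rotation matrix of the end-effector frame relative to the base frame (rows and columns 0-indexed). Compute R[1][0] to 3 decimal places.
End-effector x-axis (col 0 of R) = (-0.7071,0.7071,-0.0000)
R[1][0] = 0.7071

0.707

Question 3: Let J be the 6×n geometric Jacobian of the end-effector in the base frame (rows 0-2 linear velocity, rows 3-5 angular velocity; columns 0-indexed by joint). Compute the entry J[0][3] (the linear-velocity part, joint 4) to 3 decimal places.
axis z_3 = (0.6124,0.6124,0.5000); lever o_n−o_3 = (-0.8966,3.3461,1.0000)
cross product → J_v[:, 3] = (-1.0607,-1.0607,2.5981)
J_ω[:, 3] = z_3
entry J[0][3] = -1.0607

-1.061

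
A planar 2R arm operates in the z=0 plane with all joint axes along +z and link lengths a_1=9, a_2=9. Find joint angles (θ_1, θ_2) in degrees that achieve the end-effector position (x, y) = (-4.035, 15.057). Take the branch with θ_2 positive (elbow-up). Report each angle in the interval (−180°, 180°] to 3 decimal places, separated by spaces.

cos θ_2 = (242.9945−9²−9²)/(2·9·9) = 0.5000; θ_2 = 60.0023° (elbow-up)
β = atan2(15.0570,-4.0350) = 105.0017°; ψ = atan2(7.7944,13.4997) = 30.0011°
θ_1 = β − ψ = 75.0006°

75.001 60.002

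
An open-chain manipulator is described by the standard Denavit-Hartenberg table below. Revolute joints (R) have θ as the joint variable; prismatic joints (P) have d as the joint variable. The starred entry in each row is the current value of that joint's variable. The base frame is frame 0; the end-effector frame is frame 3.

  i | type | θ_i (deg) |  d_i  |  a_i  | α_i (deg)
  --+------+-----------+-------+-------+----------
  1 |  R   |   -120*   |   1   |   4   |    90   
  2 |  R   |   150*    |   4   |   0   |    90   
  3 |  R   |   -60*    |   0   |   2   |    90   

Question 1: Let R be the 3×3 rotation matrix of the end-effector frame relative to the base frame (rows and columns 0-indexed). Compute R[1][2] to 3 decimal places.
End-effector z-axis (col 2 of R) = (0.0580,-0.8995,-0.4330)
R[1][2] = -0.8995

-0.900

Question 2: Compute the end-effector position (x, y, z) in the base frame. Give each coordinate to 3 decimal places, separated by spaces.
after link 1: o_1 = (-2.0000, -3.4641, 1.0000)
after link 2: o_2 = (-5.4641, -1.4641, 1.0000)
after link 3: o_3 = (-3.5311, -1.5801, 1.5000)

-3.531 -1.580 1.500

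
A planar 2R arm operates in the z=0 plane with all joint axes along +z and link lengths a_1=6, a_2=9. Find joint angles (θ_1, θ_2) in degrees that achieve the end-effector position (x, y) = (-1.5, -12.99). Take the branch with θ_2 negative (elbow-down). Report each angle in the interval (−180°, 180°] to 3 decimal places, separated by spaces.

-59.996 -60.006

cos θ_2 = (170.9901−6²−9²)/(2·6·9) = 0.4999; θ_2 = -60.0061° (elbow-down)
β = atan2(-12.9900,-1.5000) = -96.5870°; ψ = atan2(-7.7947,10.4992) = -36.5906°
θ_1 = β − ψ = -59.9964°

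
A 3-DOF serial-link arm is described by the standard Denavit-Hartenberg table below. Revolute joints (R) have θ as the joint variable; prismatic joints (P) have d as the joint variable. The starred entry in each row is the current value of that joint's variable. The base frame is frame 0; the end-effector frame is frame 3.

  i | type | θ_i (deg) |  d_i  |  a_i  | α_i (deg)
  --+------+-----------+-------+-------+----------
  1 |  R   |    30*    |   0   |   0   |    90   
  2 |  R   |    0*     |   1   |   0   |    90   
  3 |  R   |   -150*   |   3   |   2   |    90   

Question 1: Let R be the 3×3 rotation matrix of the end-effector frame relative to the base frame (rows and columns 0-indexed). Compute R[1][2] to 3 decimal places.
-1.000

End-effector z-axis (col 2 of R) = (0.0000,-1.0000,0.0000)
R[1][2] = -1.0000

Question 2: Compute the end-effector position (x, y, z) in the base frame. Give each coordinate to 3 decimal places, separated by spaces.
after link 1: o_1 = (0.0000, 0.0000, 0.0000)
after link 2: o_2 = (0.5000, -0.8660, 0.0000)
after link 3: o_3 = (-1.5000, -0.8660, -3.0000)

-1.500 -0.866 -3.000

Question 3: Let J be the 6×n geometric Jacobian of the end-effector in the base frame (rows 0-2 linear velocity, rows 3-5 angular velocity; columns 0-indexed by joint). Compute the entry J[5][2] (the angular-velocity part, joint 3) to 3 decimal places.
axis z_2 = (0.0000,-0.0000,-1.0000); lever o_n−o_2 = (-2.0000,-0.0000,-3.0000)
cross product → J_v[:, 2] = (-0.0000,2.0000,-0.0000)
J_ω[:, 2] = z_2
entry J[5][2] = -1.0000

-1.000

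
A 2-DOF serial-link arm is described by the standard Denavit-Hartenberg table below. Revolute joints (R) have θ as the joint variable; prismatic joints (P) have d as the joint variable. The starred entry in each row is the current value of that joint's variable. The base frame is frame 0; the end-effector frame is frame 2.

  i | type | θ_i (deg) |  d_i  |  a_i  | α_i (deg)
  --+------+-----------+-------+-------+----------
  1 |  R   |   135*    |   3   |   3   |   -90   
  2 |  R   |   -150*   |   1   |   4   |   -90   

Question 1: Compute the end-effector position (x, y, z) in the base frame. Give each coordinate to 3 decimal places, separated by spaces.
after link 1: o_1 = (-2.1213, 2.1213, 3.0000)
after link 2: o_2 = (-0.3789, -1.0353, 5.0000)

-0.379 -1.035 5.000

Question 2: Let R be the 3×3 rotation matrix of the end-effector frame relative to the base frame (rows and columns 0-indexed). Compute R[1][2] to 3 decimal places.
0.354

End-effector z-axis (col 2 of R) = (-0.3536,0.3536,0.8660)
R[1][2] = 0.3536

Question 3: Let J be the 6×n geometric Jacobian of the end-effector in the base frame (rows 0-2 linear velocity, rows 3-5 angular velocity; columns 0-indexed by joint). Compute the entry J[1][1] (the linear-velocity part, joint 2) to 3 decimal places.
1.414

axis z_1 = (-0.7071,-0.7071,0.0000); lever o_n−o_1 = (1.7424,-3.1566,2.0000)
cross product → J_v[:, 1] = (-1.4142,1.4142,3.4641)
J_ω[:, 1] = z_1
entry J[1][1] = 1.4142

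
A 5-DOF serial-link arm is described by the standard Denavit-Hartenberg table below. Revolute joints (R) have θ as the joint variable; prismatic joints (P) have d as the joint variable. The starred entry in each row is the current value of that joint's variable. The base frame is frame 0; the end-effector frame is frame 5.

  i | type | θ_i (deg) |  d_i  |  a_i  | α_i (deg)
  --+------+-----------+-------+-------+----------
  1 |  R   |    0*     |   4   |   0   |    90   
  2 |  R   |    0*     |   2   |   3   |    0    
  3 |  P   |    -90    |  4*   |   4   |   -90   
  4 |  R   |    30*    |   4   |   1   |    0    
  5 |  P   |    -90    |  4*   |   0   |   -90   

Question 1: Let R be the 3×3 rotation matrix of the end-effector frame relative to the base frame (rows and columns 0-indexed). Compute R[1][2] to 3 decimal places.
0.500

End-effector z-axis (col 2 of R) = (0.0000,0.5000,-0.8660)
R[1][2] = 0.5000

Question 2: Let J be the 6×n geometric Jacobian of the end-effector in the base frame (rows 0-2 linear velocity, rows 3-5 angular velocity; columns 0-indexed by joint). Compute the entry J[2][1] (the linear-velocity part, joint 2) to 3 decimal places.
11.000

axis z_1 = (0.0000,-1.0000,0.0000); lever o_n−o_1 = (11.0000,-5.5000,-4.8660)
cross product → J_v[:, 1] = (4.8660,0.0000,11.0000)
J_ω[:, 1] = z_1
entry J[2][1] = 11.0000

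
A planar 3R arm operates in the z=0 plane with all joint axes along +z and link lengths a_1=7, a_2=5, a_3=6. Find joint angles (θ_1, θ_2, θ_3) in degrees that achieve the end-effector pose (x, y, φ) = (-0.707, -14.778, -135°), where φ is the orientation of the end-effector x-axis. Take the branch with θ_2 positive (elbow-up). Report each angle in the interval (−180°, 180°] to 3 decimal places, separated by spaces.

wrist centre = target − a_3·(cos φ, sin φ) = (3.5356, -10.5354)
cos θ_2 = (123.4946−7²−5²)/(2·7·5) = 0.7071; θ_2 = 45.0034° (elbow-up)
β = atan2(-10.5354,3.5356) = -71.4484°; ψ = atan2(3.5357,10.5353) = 18.5522°
θ_1 = β − ψ = -90.0006°
θ_3 = φ − θ_1 − θ_2 = -90.0028° (wrapped to (-180°,180°])

-90.001 45.003 -90.003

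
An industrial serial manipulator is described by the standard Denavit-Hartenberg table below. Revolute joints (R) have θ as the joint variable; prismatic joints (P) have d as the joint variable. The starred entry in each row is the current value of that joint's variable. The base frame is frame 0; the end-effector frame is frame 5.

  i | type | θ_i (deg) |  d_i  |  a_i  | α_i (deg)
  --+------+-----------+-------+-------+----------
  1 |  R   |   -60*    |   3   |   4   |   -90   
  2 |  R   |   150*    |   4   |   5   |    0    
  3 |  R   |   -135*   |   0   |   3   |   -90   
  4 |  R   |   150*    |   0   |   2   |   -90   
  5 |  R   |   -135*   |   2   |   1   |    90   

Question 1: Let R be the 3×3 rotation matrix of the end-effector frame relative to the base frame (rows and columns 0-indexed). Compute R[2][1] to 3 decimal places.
End-effector y-axis (col 1 of R) = (0.5085,0.8513,0.1294)
R[2][1] = 0.1294

0.129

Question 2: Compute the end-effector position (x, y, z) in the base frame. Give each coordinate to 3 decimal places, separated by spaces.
after link 1: o_1 = (2.0000, -3.4641, 3.0000)
after link 2: o_2 = (3.2990, 2.2859, 0.5000)
after link 3: o_3 = (4.7479, -0.2237, -0.2765)
after link 4: o_4 = (3.0454, 0.7252, 0.1718)
after link 5: o_5 = (4.5729, 2.2508, -0.4109)

4.573 2.251 -0.411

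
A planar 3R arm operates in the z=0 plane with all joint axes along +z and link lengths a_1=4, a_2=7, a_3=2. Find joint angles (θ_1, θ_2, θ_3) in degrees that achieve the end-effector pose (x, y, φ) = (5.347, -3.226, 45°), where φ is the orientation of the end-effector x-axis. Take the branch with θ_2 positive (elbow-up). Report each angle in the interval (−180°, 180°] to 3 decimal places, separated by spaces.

-135.004 120.002 60.002

wrist centre = target − a_3·(cos φ, sin φ) = (3.9328, -4.6402)
cos θ_2 = (36.9984−4²−7²)/(2·4·7) = -0.5000; θ_2 = 120.0019° (elbow-up)
β = atan2(-4.6402,3.9328) = -49.7172°; ψ = atan2(6.0621,0.4998) = 85.2868°
θ_1 = β − ψ = -135.0040°
θ_3 = φ − θ_1 − θ_2 = 60.0021° (wrapped to (-180°,180°])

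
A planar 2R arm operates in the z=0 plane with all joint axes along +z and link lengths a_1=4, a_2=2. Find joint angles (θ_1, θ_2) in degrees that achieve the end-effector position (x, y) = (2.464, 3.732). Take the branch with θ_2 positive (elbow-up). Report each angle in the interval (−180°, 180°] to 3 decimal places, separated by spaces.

cos θ_2 = (19.9991−4²−2²)/(2·4·2) = -0.0001; θ_2 = 90.0032° (elbow-up)
β = atan2(3.7320,2.4640) = 56.5658°; ψ = atan2(2.0000,3.9999) = 26.5657°
θ_1 = β − ψ = 30.0001°

30.000 90.003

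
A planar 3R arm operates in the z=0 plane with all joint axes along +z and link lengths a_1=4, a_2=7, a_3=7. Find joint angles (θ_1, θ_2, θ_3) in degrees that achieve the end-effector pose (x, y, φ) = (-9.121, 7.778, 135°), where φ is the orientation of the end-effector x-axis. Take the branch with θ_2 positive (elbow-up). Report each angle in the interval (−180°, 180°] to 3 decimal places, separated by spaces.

44.994 135.005 -44.999

wrist centre = target − a_3·(cos φ, sin φ) = (-4.1713, 2.8283)
cos θ_2 = (25.3984−4²−7²)/(2·4·7) = -0.7072; θ_2 = 135.0053° (elbow-up)
β = atan2(2.8283,-4.1713) = 145.8614°; ψ = atan2(4.9493,-0.9502) = 100.8679°
θ_1 = β − ψ = 44.9935°
θ_3 = φ − θ_1 − θ_2 = -44.9988° (wrapped to (-180°,180°])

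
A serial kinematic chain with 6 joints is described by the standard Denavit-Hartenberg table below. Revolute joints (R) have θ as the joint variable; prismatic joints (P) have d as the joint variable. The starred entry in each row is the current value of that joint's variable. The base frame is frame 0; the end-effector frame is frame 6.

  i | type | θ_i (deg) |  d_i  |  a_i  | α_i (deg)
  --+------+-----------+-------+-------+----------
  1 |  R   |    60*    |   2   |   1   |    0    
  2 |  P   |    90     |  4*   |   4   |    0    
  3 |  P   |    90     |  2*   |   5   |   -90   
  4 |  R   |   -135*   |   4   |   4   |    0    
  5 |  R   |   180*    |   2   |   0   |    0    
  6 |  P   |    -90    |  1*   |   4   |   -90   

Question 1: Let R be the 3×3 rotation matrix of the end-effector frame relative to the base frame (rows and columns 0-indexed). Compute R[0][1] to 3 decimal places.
End-effector y-axis (col 1 of R) = (-0.8660,0.5000,-0.0000)
R[0][1] = -0.8660

-0.866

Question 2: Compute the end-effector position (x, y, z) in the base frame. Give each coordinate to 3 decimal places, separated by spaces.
0.598 -4.964 13.657

after link 1: o_1 = (0.5000, 0.8660, 2.0000)
after link 2: o_2 = (-2.9641, 2.8660, 6.0000)
after link 3: o_3 = (-5.4641, -1.4641, 8.0000)
after link 4: o_4 = (-0.5858, -1.0146, 10.8284)
after link 5: o_5 = (1.1463, -2.0146, 10.8284)
after link 6: o_6 = (0.5981, -4.9641, 13.6569)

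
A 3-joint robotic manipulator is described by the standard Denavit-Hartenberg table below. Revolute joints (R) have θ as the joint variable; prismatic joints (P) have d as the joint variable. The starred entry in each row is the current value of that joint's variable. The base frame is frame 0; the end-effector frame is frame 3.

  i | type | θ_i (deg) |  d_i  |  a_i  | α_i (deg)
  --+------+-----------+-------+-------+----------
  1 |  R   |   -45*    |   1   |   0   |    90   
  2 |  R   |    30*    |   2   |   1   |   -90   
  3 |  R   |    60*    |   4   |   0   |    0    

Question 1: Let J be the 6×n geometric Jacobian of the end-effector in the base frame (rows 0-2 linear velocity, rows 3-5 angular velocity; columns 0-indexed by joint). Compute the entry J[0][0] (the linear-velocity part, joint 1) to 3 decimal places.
axis z_0 = ẑ; lever o_n−o_0 = (-2.2161,-0.6124,4.9641)
cross product → J_v[:, 0] = (0.6124,-2.2161,0.0000)
J_ω[:, 0] = z_0
entry J[0][0] = 0.6124

0.612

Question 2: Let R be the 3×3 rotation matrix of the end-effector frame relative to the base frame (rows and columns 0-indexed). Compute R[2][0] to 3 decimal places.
End-effector x-axis (col 0 of R) = (0.9186,0.3062,0.2500)
R[2][0] = 0.2500

0.250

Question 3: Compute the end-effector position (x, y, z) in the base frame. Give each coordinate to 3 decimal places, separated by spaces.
-2.216 -0.612 4.964

after link 1: o_1 = (0.0000, 0.0000, 1.0000)
after link 2: o_2 = (-0.8018, -2.0266, 1.5000)
after link 3: o_3 = (-2.2161, -0.6124, 4.9641)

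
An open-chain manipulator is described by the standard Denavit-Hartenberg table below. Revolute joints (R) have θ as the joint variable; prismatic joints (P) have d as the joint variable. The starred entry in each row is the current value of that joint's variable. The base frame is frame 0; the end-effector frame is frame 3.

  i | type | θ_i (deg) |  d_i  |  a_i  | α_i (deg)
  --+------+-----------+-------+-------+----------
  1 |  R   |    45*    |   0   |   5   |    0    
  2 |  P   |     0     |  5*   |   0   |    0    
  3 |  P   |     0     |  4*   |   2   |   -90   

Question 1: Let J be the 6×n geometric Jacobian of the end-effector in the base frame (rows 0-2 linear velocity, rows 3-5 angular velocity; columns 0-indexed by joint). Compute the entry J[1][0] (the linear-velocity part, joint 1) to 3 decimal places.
4.950

axis z_0 = ẑ; lever o_n−o_0 = (4.9497,4.9497,9.0000)
cross product → J_v[:, 0] = (-4.9497,4.9497,0.0000)
J_ω[:, 0] = z_0
entry J[1][0] = 4.9497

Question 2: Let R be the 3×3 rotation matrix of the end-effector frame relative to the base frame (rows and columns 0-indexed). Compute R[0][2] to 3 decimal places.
-0.707

End-effector z-axis (col 2 of R) = (-0.7071,0.7071,0.0000)
R[0][2] = -0.7071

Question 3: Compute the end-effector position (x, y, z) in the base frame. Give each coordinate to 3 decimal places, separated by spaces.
after link 1: o_1 = (3.5355, 3.5355, 0.0000)
after link 2: o_2 = (3.5355, 3.5355, 5.0000)
after link 3: o_3 = (4.9497, 4.9497, 9.0000)

4.950 4.950 9.000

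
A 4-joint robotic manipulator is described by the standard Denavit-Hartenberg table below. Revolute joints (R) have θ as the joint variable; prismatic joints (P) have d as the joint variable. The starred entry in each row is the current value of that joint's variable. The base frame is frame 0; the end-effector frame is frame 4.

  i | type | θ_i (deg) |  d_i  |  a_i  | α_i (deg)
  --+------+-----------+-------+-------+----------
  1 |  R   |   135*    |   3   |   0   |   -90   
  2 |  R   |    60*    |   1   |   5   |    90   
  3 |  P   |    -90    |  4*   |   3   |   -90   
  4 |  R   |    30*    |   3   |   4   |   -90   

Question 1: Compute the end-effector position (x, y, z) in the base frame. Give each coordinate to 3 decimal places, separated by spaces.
-0.189 7.917 -2.928

after link 1: o_1 = (0.0000, 0.0000, 3.0000)
after link 2: o_2 = (-2.4749, 1.0607, -1.3301)
after link 3: o_3 = (-2.8030, 5.6315, 0.6699)
after link 4: o_4 = (-0.1895, 7.9169, -2.9282)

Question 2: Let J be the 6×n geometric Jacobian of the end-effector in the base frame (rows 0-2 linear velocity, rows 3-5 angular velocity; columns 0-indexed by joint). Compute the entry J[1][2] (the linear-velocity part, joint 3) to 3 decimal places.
prismatic axis z_2 = (-0.6124,0.6124,0.5000)
J_v[:, 2] = z_2; J_ω[:, 2] = (0,0,0)
entry J[1][2] = 0.6124

0.612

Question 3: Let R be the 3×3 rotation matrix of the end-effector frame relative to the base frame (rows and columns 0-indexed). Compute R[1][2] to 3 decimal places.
End-effector z-axis (col 2 of R) = (0.1768,-0.8839,-0.4330)
R[1][2] = -0.8839

-0.884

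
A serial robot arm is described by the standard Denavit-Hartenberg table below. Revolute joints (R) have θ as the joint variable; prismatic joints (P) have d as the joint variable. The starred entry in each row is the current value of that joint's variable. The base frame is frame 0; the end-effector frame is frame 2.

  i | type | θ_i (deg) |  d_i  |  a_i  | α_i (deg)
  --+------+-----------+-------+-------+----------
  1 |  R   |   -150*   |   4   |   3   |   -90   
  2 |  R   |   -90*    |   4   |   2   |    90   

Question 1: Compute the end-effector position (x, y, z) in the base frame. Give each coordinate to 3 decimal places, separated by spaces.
after link 1: o_1 = (-2.5981, -1.5000, 4.0000)
after link 2: o_2 = (-0.5981, -4.9641, 6.0000)

-0.598 -4.964 6.000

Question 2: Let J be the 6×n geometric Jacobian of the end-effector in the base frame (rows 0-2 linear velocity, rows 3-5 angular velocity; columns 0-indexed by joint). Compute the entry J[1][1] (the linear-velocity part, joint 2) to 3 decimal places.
axis z_1 = (0.5000,-0.8660,0.0000); lever o_n−o_1 = (2.0000,-3.4641,2.0000)
cross product → J_v[:, 1] = (-1.7321,-1.0000,0.0000)
J_ω[:, 1] = z_1
entry J[1][1] = -1.0000

-1.000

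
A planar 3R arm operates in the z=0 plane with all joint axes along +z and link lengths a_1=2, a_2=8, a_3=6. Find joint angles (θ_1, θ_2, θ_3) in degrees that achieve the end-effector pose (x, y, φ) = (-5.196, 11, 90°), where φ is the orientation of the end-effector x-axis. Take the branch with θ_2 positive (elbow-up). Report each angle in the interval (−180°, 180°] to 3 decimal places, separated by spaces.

29.996 120.003 -59.999

wrist centre = target − a_3·(cos φ, sin φ) = (-5.1960, 5.0000)
cos θ_2 = (51.9984−2²−8²)/(2·2·8) = -0.5000; θ_2 = 120.0033° (elbow-up)
β = atan2(5.0000,-5.1960) = 136.1013°; ψ = atan2(6.9280,-2.0004) = 106.1056°
θ_1 = β − ψ = 29.9956°
θ_3 = φ − θ_1 − θ_2 = -59.9989° (wrapped to (-180°,180°])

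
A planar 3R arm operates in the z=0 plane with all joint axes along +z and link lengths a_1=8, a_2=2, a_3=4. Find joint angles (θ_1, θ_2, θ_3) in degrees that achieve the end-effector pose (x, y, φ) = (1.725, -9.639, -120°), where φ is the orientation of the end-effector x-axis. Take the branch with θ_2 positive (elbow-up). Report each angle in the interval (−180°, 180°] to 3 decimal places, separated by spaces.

wrist centre = target − a_3·(cos φ, sin φ) = (3.7250, -6.1749)
cos θ_2 = (52.0050−8²−2²)/(2·8·2) = -0.4998; θ_2 = 119.9897° (elbow-up)
β = atan2(-6.1749,3.7250) = -58.8996°; ψ = atan2(1.7322,7.0003) = 13.8987°
θ_1 = β − ψ = -72.7983°
θ_3 = φ − θ_1 − θ_2 = -167.1914° (wrapped to (-180°,180°])

-72.798 119.990 -167.191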